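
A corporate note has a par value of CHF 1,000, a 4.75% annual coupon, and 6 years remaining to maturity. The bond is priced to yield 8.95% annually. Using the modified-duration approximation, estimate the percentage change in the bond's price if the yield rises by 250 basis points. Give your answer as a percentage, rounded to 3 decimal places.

Periodic yield y = 0.0895. Modified duration first:
  t   CF        PV=CF/(1+0.0895)^t    t·PV
  1        47.50        43.5980        43.5980
  2        47.50        40.0165        80.0330
  3        47.50        36.7292       110.1877
  4        47.50        33.7120       134.8480
  5        47.50        30.9426       154.7132
  6     1,047.50       626.3118     3,757.8711
  Σ                    811.3102     4,281.2510
P = 811.3102; D_Mac = 5.27696 yrs; D_mod = 5.27696/(1+0.0895) = 4.84347 yrs.
ΔP/P ≈ -D_mod · Δy = -4.84347 × (+0.025) = -0.121087 = -12.1087%.

-12.109%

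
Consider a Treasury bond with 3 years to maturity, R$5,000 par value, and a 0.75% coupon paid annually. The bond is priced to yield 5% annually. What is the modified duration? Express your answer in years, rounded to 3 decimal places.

2.834 years

Periodic yield y = 0.05. First find Macaulay duration:
  t   CF        PV=CF/(1+0.05)^t    t·PV
  1        37.50        35.7143        35.7143
  2        37.50        34.0136        68.0272
  3     5,037.50     4,351.5819    13,054.7457
  Σ                  4,421.3098    13,158.4872
P = 4,421.3098; Macaulay duration = 13,158.4872 / 4,421.3098 = 2.97615 years.
Modified duration = D_Mac / (1 + y) = 2.97615 / 1.05 = 2.83443 years.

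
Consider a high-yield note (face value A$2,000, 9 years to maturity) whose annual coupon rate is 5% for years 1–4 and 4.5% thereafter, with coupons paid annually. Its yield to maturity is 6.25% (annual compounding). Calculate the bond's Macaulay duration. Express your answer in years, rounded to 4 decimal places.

Periodic yield y = 0.0625. Discount each cash flow and weight by its year:
  t   CF        PV=CF/(1+0.0625)^t    t·PV
  1       100.00        94.1176        94.1176
  2       100.00        88.5813       177.1626
  3       100.00        83.3706       250.1119
  4       100.00        78.4665       313.8660
  5        90.00        66.4657       332.3287
  6        90.00        62.5560       375.3359
  7        90.00        58.8762       412.1336
  8        90.00        55.4129       443.3033
  9     2,090.00     1,211.1163    10,900.0464
  Σ                  1,798.9632    13,298.4061
Price P = Σ PV = 1,798.9632.
Macaulay duration = Σ(t·PV) / P = 13,298.4061 / 1,798.9632 = 7.39226 years.

7.3923 years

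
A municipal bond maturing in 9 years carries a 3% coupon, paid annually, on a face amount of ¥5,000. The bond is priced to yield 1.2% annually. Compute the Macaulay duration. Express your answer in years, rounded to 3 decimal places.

Periodic yield y = 0.012. Discount each cash flow and weight by its year:
  t   CF        PV=CF/(1+0.012)^t    t·PV
  1       150.00       148.2213       148.2213
  2       150.00       146.4638       292.9276
  3       150.00       144.7271       434.1812
  4       150.00       143.0109       572.0437
  5       150.00       141.3151       706.5757
  6       150.00       139.6395       837.8368
  7       150.00       137.9837       965.8856
  8       150.00       136.3475     1,090.7799
  9     5,150.00     4,625.7549    41,631.7940
  Σ                  5,763.4638    46,680.2459
Price P = Σ PV = 5,763.4638.
Macaulay duration = Σ(t·PV) / P = 46,680.2459 / 5,763.4638 = 8.09934 years.

8.099 years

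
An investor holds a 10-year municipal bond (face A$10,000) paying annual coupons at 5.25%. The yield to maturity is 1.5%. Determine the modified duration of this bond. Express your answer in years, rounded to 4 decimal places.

8.2137 years

Periodic yield y = 0.015. First find Macaulay duration:
  t   CF        PV=CF/(1+0.015)^t    t·PV
  1       525.00       517.2414       517.2414
  2       525.00       509.5974     1,019.1948
  3       525.00       502.0664     1,506.1993
  4       525.00       494.6467     1,978.5869
  5       525.00       487.3367     2,436.6834
  6       525.00       480.1347     2,880.8079
  7       525.00       473.0391     3,311.2735
  8       525.00       466.0483     3,728.3867
  9       525.00       459.1609     4,132.4483
  10   10,525.00     9,069.0476    90,690.4761
  Σ                 13,458.3192   112,201.2983
P = 13,458.3192; Macaulay duration = 112,201.2983 / 13,458.3192 = 8.33695 years.
Modified duration = D_Mac / (1 + y) = 8.33695 / 1.015 = 8.21374 years.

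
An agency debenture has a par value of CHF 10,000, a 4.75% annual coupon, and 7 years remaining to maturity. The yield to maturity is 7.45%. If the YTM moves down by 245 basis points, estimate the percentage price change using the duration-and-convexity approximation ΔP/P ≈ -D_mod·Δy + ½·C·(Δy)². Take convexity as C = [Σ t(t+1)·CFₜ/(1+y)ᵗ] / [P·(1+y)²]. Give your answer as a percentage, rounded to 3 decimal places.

+14.948%

With y = 0.0745:
  t   CF        PV=CF/(1+0.0745)^t    t·PV        t(t+1)·PV
  1       475.00       442.0661       442.0661         884.1322
  2       475.00       411.4156       822.8312       2,468.4937
  3       475.00       382.8903     1,148.6709       4,594.6835
  4       475.00       356.3428     1,425.3710       7,126.8551
  5       475.00       331.6359     1,658.1794       9,949.0764
  6       475.00       308.6420     1,851.8523      12,962.9660
  7    10,475.00     6,334.4526    44,341.1684     354,729.3473
  Σ                  8,567.4453    51,690.1393     392,715.5540
P = 8,567.4453; D_Mac = 6.03332 yrs; D_mod = 5.61500 yrs; C = 39.70214.
Duration effect: -5.61500 × (-0.0245) = +0.137568
Convexity effect: 0.5 × 39.70214 × (-0.0245)² = +0.0119156
ΔP/P ≈ +0.137568 + 0.0119156 = +0.149483 = +14.9483%.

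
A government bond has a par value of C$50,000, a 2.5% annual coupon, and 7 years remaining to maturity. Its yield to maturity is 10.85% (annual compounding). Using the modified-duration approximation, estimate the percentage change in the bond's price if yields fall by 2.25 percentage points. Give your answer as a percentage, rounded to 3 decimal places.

+12.854%

Periodic yield y = 0.1085. Modified duration first:
  t   CF        PV=CF/(1+0.1085)^t    t·PV
  1     1,250.00     1,127.6500     1,127.6500
  2     1,250.00     1,017.2756     2,034.5512
  3     1,250.00       917.7046     2,753.1139
  4     1,250.00       827.8797     3,311.5187
  5     1,250.00       746.8468     3,734.2340
  6     1,250.00       673.7454     4,042.4725
  7    51,250.00    24,919.7676   174,438.3731
  Σ                 30,230.8697   191,441.9134
P = 30,230.8697; D_Mac = 6.33266 yrs; D_mod = 6.33266/(1+0.1085) = 5.71282 yrs.
ΔP/P ≈ -D_mod · Δy = -5.71282 × (-0.0225) = +0.128538 = +12.8538%.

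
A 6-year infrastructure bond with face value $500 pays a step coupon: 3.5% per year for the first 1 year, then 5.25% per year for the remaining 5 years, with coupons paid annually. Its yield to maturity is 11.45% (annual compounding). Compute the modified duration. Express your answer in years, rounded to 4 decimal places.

4.7175 years

Periodic yield y = 0.1145. First find Macaulay duration:
  t   CF        PV=CF/(1+0.1145)^t    t·PV
  1        17.50        15.7021        15.7021
  2        26.25        21.1334        42.2668
  3        26.25        18.9622        56.8866
  4        26.25        17.0141        68.0564
  5        26.25        15.2661        76.3306
  6       526.25       274.6070     1,647.6423
  Σ                    362.6850     1,906.8848
P = 362.6850; Macaulay duration = 1,906.8848 / 362.6850 = 5.25769 years.
Modified duration = D_Mac / (1 + y) = 5.25769 / 1.1145 = 4.71753 years.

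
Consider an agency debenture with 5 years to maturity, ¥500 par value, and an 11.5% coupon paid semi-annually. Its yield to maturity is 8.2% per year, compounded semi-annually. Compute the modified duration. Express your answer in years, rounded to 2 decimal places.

3.85 years

Periodic yield y = 0.041. First find Macaulay duration:
  t   CF        PV=CF/(1+0.041)^t    t·PV
  1        28.75        27.6177        27.6177
  2        28.75        26.5299        53.0599
  3        28.75        25.4851        76.4552
  4        28.75        24.4813        97.9253
  5        28.75        23.5171       117.5856
  6        28.75        22.5909       135.5454
  7        28.75        21.7011       151.9080
  8        28.75        20.8464       166.7716
  9        28.75        20.0254       180.2286
  10      528.75       353.7880     3,537.8799
  Σ                    566.5830     4,544.9772
P = 566.5830; Macaulay duration = 4,544.9772 / 566.5830 = 8.02173 half-year periods = 4.01087 years.
Modified duration = D_Mac / (1 + y) = 4.01087 / 1.041 = 3.85290 years.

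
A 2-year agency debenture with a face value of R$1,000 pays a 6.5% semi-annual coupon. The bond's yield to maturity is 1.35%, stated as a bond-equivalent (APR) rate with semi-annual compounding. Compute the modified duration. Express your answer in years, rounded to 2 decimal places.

1.90 years

Periodic yield y = 0.00675. First find Macaulay duration:
  t   CF        PV=CF/(1+0.00675)^t    t·PV
  1        32.50        32.2821        32.2821
  2        32.50        32.0657        64.1313
  3        32.50        31.8507        95.5520
  4     1,032.50     1,005.0867     4,020.3466
  Σ                  1,101.2851     4,212.3120
P = 1,101.2851; Macaulay duration = 4,212.3120 / 1,101.2851 = 3.82491 half-year periods = 1.91245 years.
Modified duration = D_Mac / (1 + y) = 1.91245 / 1.00675 = 1.89963 years.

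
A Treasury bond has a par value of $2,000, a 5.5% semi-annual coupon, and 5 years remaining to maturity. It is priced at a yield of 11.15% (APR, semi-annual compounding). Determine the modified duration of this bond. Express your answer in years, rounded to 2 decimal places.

Periodic yield y = 0.05575. First find Macaulay duration:
  t   CF        PV=CF/(1+0.05575)^t    t·PV
  1        55.00        52.0957        52.0957
  2        55.00        49.3447        98.6894
  3        55.00        46.7390       140.2170
  4        55.00        44.2709       177.0836
  5        55.00        41.9331       209.6656
  6        55.00        39.7188       238.3128
  7        55.00        37.6214       263.3499
  8        55.00        35.6348       285.0782
  9        55.00        33.7530       303.7773
  10    2,055.00     1,194.5406    11,945.4063
  Σ                  1,575.6520    13,713.6758
P = 1,575.6520; Macaulay duration = 13,713.6758 / 1,575.6520 = 8.70349 half-year periods = 4.35175 years.
Modified duration = D_Mac / (1 + y) = 4.35175 / 1.05575 = 4.12195 years.

4.12 years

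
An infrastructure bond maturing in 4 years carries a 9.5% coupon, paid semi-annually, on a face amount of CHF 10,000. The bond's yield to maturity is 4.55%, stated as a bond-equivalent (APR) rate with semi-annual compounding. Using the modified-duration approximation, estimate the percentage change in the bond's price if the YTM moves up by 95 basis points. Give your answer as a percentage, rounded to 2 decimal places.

-3.23%

Periodic yield y = 0.02275. Modified duration first:
  t   CF        PV=CF/(1+0.02275)^t    t·PV
  1       475.00       464.4341       464.4341
  2       475.00       454.1033       908.2065
  3       475.00       444.0022     1,332.0067
  4       475.00       434.1259     1,736.5034
  5       475.00       424.4692     2,122.3459
  6       475.00       415.0273     2,490.1639
  7       475.00       405.7955     2,840.5683
  8    10,475.00     8,749.8000    69,998.4000
  Σ                 11,791.7575    81,892.6289
P = 11,791.7575; D_Mac = 6.94490 half-year periods = 3.47245 yrs; D_mod = 3.47245/(1+0.02275) = 3.39521 yrs.
ΔP/P ≈ -D_mod · Δy = -3.39521 × (+0.0095) = -0.032255 = -3.2255%.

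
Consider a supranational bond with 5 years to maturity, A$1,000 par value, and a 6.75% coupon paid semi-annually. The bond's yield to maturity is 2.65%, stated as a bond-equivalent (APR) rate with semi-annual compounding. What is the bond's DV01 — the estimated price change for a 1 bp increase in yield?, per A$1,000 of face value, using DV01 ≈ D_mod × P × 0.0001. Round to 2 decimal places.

A$0.52

Periodic yield y = 0.01325.
  t   CF        PV=CF/(1+0.01325)^t    t·PV
  1        33.75        33.3087        33.3087
  2        33.75        32.8731        65.7462
  3        33.75        32.4432        97.3297
  4        33.75        32.0190       128.0759
  5        33.75        31.6003       158.0013
  6        33.75        31.1870       187.1222
  7        33.75        30.7792       215.4545
  8        33.75        30.3767       243.0138
  9        33.75        29.9795       269.8154
  10    1,033.75       906.2529     9,062.5288
  Σ                  1,190.8195    10,460.3963
P = 1,190.8195; D_Mac = 8.78420 half-year periods = 4.39210 yrs; D_mod = 4.33467 yrs.
DV01 ≈ 4.33467 × 1,190.8195 × 0.0001 = 0.516180.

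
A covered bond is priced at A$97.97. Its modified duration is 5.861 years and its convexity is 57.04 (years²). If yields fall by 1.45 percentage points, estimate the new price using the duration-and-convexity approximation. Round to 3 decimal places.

A$106.883

Duration effect: -D_mod·Δy = -5.861 × (-0.0145) = +0.0849845
Convexity effect: ½·C·(Δy)² = 0.5 × 57.04 × (-0.0145)² = +0.00599633
ΔP/P ≈ +0.0849845 + 0.00599633 = +0.09098083
New price ≈ 97.97 × (1 + 0.09098083) = 106.8833919151.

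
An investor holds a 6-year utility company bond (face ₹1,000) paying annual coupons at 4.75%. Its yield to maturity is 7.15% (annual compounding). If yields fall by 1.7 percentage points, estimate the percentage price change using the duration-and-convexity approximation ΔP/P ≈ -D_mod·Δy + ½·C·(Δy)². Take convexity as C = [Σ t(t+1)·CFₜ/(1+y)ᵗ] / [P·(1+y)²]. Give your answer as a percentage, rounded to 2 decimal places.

+8.88%

With y = 0.0715:
  t   CF        PV=CF/(1+0.0715)^t    t·PV        t(t+1)·PV
  1        47.50        44.3304        44.3304          88.6608
  2        47.50        41.3723        82.7445         248.2336
  3        47.50        38.6115       115.8346         463.3384
  4        47.50        36.0350       144.1401         720.7006
  5        47.50        33.6305       168.1523       1,008.9136
  6     1,047.50       692.1512     4,152.9072      29,070.3506
  Σ                    886.1309     4,708.1091      31,600.1976
P = 886.1309; D_Mac = 5.31311 yrs; D_mod = 4.95857 yrs; C = 31.06044.
Duration effect: -4.95857 × (-0.017) = +0.084296
Convexity effect: 0.5 × 31.06044 × (-0.017)² = +0.0044882
ΔP/P ≈ +0.084296 + 0.0044882 = +0.088784 = +8.8784%.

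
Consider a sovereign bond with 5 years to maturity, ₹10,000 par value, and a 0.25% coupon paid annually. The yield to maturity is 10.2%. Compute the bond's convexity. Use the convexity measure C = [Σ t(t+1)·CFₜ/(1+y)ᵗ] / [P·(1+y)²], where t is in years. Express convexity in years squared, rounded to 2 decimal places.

With y = 0.102:
  t   CF        PV=CF/(1+0.102)^t    t·PV        t(t+1)·PV
  1        25.00        22.6860        22.6860          45.3721
  2        25.00        20.5862        41.1725         123.5174
  3        25.00        18.6808        56.0424         224.1695
  4        25.00        16.9517        67.8069         339.0343
  5    10,025.00     6,168.4551    30,842.2756     185,053.6534
  Σ                  6,247.3599    31,029.9833     185,785.7466
P = 6,247.3599.
Convexity = Σ t(t+1)·PV / [P·(1+y)²] = 185,785.7466 / (6,247.3599 × 1.214404) = 24.48796.

24.49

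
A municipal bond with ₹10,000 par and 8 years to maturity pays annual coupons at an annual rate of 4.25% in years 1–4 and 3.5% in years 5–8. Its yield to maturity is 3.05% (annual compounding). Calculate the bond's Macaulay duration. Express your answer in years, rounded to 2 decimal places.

7.01 years

Periodic yield y = 0.0305. Discount each cash flow and weight by its year:
  t   CF        PV=CF/(1+0.0305)^t    t·PV
  1       425.00       412.4212       412.4212
  2       425.00       400.2146       800.4292
  3       425.00       388.3693     1,165.1080
  4       425.00       376.8747     1,507.4987
  5       350.00       301.1813     1,505.9067
  6       350.00       292.2672     1,753.6032
  7       350.00       283.6169     1,985.3181
  8    10,350.00     8,138.7251    65,109.8010
  Σ                 10,593.6703    74,240.0861
Price P = Σ PV = 10,593.6703.
Macaulay duration = Σ(t·PV) / P = 74,240.0861 / 10,593.6703 = 7.00797 years.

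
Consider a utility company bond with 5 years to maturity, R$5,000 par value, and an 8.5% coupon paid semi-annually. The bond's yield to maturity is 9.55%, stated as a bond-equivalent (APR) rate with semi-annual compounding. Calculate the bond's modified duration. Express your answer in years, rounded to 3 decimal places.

3.966 years

Periodic yield y = 0.04775. First find Macaulay duration:
  t   CF        PV=CF/(1+0.04775)^t    t·PV
  1       212.50       202.8156       202.8156
  2       212.50       193.5725       387.1449
  3       212.50       184.7506       554.2519
  4       212.50       176.3308       705.3233
  5       212.50       168.2948       841.4738
  6       212.50       160.6249       963.7495
  7       212.50       153.3046     1,073.1324
  8       212.50       146.3179     1,170.5435
  9       212.50       139.6497     1,256.8470
  10    5,212.50     3,269.4099    32,694.0990
  Σ                  4,795.0713    39,849.3809
P = 4,795.0713; Macaulay duration = 39,849.3809 / 4,795.0713 = 8.31049 half-year periods = 4.15524 years.
Modified duration = D_Mac / (1 + y) = 4.15524 / 1.04775 = 3.96587 years.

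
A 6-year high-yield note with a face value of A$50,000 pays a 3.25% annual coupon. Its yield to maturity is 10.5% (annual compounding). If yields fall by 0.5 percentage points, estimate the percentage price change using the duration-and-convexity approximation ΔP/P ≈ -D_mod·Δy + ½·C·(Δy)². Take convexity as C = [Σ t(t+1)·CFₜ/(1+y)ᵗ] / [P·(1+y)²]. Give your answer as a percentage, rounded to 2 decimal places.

+2.50%

With y = 0.105:
  t   CF        PV=CF/(1+0.105)^t    t·PV        t(t+1)·PV
  1     1,625.00     1,470.5882     1,470.5882       2,941.1765
  2     1,625.00     1,330.8491     2,661.6982       7,985.0945
  3     1,625.00     1,204.3883     3,613.1649      14,452.6597
  4     1,625.00     1,089.9442     4,359.7767      21,798.8834
  5     1,625.00       986.3748     4,931.8741      29,591.2445
  6    51,625.00    28,358.7051   170,152.2306   1,191,065.6145
  Σ                 34,440.8497   187,189.3327   1,267,834.6730
P = 34,440.8497; D_Mac = 5.43510 yrs; D_mod = 4.91864 yrs; C = 30.14840.
Duration effect: -4.91864 × (-0.005) = +0.024593
Convexity effect: 0.5 × 30.14840 × (-0.005)² = +0.0003769
ΔP/P ≈ +0.024593 + 0.0003769 = +0.024970 = +2.4970%.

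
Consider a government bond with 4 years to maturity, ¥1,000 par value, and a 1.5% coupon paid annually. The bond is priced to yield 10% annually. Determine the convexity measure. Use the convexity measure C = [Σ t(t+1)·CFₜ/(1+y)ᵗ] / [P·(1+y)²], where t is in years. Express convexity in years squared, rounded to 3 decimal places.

15.953

With y = 0.1:
  t   CF        PV=CF/(1+0.1)^t    t·PV        t(t+1)·PV
  1        15.00        13.6364        13.6364          27.2727
  2        15.00        12.3967        24.7934          74.3802
  3        15.00        11.2697        33.8092         135.2367
  4     1,015.00       693.2587     2,773.0346      13,865.1731
  Σ                    730.5614     2,845.2735      14,102.0627
P = 730.5614.
Convexity = Σ t(t+1)·PV / [P·(1+y)²] = 14,102.0627 / (730.5614 × 1.210000) = 15.95293.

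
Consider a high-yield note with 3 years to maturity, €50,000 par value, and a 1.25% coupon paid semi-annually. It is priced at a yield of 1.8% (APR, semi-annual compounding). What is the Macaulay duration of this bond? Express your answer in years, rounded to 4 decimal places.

Periodic yield y = 0.009. Discount each cash flow and weight by its period:
  t   CF        PV=CF/(1+0.009)^t    t·PV
  1       312.50       309.7126       309.7126
  2       312.50       306.9500       613.9001
  3       312.50       304.2121       912.6364
  4       312.50       301.4986     1,205.9946
  5       312.50       298.8094     1,494.0468
  6    50,312.50    47,679.1935   286,075.1608
  Σ                 49,200.3762   290,611.4511
Price P = Σ PV = 49,200.3762.
Macaulay duration = Σ(t·PV) / P = 290,611.4511 / 49,200.3762 = 5.90669 half-year periods.
In years: 5.90669 / 2 = 2.95335 years.

2.9533 years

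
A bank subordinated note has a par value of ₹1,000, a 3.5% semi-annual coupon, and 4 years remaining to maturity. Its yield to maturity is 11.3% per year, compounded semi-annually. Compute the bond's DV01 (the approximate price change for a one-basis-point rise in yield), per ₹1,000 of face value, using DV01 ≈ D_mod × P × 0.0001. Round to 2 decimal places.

₹0.27

Periodic yield y = 0.0565.
  t   CF        PV=CF/(1+0.0565)^t    t·PV
  1        17.50        16.5641        16.5641
  2        17.50        15.6783        31.3566
  3        17.50        14.8399        44.5196
  4        17.50        14.0462        56.1850
  5        17.50        13.2951        66.4753
  6        17.50        12.5841        75.5044
  7        17.50        11.9111        83.3776
  8     1,017.50       655.5086     5,244.0690
  Σ                    754.4274     5,618.0516
P = 754.4274; D_Mac = 7.44678 half-year periods = 3.72339 yrs; D_mod = 3.52427 yrs.
DV01 ≈ 3.52427 × 754.4274 × 0.0001 = 0.265880.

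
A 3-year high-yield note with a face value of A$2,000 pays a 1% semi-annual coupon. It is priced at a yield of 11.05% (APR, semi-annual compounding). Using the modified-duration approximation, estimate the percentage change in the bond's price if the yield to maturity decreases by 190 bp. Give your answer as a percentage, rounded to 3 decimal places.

+5.322%

Periodic yield y = 0.05525. Modified duration first:
  t   CF        PV=CF/(1+0.05525)^t    t·PV
  1        10.00         9.4764         9.4764
  2        10.00         8.9803        17.9605
  3        10.00         8.5101        25.5303
  4        10.00         8.0645        32.2581
  5        10.00         7.6423        38.2114
  6     2,010.00     1,455.6732     8,734.0393
  Σ                  1,498.3468     8,857.4760
P = 1,498.3468; D_Mac = 5.91150 half-year periods = 2.95575 yrs; D_mod = 2.95575/(1+0.05525) = 2.80099 yrs.
ΔP/P ≈ -D_mod · Δy = -2.80099 × (-0.019) = +0.053219 = +5.3219%.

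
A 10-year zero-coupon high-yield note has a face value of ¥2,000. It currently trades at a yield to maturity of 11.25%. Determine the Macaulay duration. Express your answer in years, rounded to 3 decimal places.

A zero-coupon bond has a single cash flow at maturity, so its Macaulay duration equals its maturity: 10 years.

10.000 years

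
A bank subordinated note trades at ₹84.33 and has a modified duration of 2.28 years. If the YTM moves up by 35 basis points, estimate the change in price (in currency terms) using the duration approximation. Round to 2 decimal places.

Duration approximation: ΔP/P ≈ -D_mod · Δy = -2.28 × (+0.0035) = -0.007980.
ΔP ≈ 84.33 × (-0.007980) = -0.6729534.

-₹0.67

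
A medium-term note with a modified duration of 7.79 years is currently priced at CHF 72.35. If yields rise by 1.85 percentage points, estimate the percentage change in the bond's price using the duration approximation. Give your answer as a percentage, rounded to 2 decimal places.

Duration approximation: ΔP/P ≈ -D_mod · Δy = -7.79 × (+0.0185) = -0.144115.
As a percentage: -14.4115%.

-14.41%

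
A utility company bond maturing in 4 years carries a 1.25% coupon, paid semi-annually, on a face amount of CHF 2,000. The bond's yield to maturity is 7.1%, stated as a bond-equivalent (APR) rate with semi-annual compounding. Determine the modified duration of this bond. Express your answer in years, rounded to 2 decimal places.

3.77 years

Periodic yield y = 0.0355. First find Macaulay duration:
  t   CF        PV=CF/(1+0.0355)^t    t·PV
  1        12.50        12.0715        12.0715
  2        12.50        11.6576        23.3152
  3        12.50        11.2580        33.7739
  4        12.50        10.8720        43.4880
  5        12.50        10.4993        52.4964
  6        12.50        10.1393        60.8360
  7        12.50         9.7917        68.5421
  8     2,012.50     1,522.4220    12,179.3763
  Σ                  1,598.7114    12,473.8994
P = 1,598.7114; Macaulay duration = 12,473.8994 / 1,598.7114 = 7.80247 half-year periods = 3.90124 years.
Modified duration = D_Mac / (1 + y) = 3.90124 / 1.0355 = 3.76749 years.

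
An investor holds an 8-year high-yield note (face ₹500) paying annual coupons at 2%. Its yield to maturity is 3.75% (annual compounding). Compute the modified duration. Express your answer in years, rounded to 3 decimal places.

7.161 years

Periodic yield y = 0.0375. First find Macaulay duration:
  t   CF        PV=CF/(1+0.0375)^t    t·PV
  1        10.00         9.6386         9.6386
  2        10.00         9.2902        18.5803
  3        10.00         8.9544        26.8632
  4        10.00         8.6307        34.5229
  5        10.00         8.3188        41.5939
  6        10.00         8.0181        48.1086
  7        10.00         7.7283        54.0980
  8       510.00       379.8965     3,039.1723
  Σ                    440.4755     3,272.5777
P = 440.4755; Macaulay duration = 3,272.5777 / 440.4755 = 7.42965 years.
Modified duration = D_Mac / (1 + y) = 7.42965 / 1.0375 = 7.16111 years.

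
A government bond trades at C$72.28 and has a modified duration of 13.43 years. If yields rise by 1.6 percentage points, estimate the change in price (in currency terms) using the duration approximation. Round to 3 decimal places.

-C$15.532

Duration approximation: ΔP/P ≈ -D_mod · Δy = -13.43 × (+0.016) = -0.214880.
ΔP ≈ 72.28 × (-0.214880) = -15.5315264.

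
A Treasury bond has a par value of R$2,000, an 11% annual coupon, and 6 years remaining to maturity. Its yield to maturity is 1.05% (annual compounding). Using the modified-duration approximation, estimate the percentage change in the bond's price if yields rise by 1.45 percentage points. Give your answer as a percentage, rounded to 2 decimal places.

Periodic yield y = 0.0105. Modified duration first:
  t   CF        PV=CF/(1+0.0105)^t    t·PV
  1       220.00       217.7140       217.7140
  2       220.00       215.4518       430.9035
  3       220.00       213.2130       639.6391
  4       220.00       210.9975       843.9902
  5       220.00       208.8051     1,044.0255
  6     2,220.00     2,085.1393    12,510.8356
  Σ                  3,151.3207    15,687.1079
P = 3,151.3207; D_Mac = 4.97795 yrs; D_mod = 4.97795/(1+0.0105) = 4.92622 yrs.
ΔP/P ≈ -D_mod · Δy = -4.92622 × (+0.0145) = -0.071430 = -7.1430%.

-7.14%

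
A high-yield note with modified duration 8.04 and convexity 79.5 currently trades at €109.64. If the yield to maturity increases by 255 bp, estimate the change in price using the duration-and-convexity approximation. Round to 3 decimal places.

Duration effect: -D_mod·Δy = -8.04 × (+0.0255) = -0.205020
Convexity effect: ½·C·(Δy)² = 0.5 × 79.5 × (0.0255)² = +0.0258474375
ΔP/P ≈ -0.205020 + 0.0258474375 = -0.1791725625
ΔP ≈ 109.64 × (-0.1791725625) = -19.6444797525.

-€19.644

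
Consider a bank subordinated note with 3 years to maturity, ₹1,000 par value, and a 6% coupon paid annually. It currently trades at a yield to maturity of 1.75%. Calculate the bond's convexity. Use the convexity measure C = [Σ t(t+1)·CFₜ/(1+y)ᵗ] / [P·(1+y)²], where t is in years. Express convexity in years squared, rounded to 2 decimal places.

10.78

With y = 0.0175:
  t   CF        PV=CF/(1+0.0175)^t    t·PV        t(t+1)·PV
  1        60.00        58.9681        58.9681         117.9361
  2        60.00        57.9539       115.9077         347.7232
  3     1,060.00     1,006.2424     3,018.7272      12,074.9088
  Σ                  1,123.1643     3,193.6030      12,540.5681
P = 1,123.1643.
Convexity = Σ t(t+1)·PV / [P·(1+y)²] = 12,540.5681 / (1,123.1643 × 1.035306) = 10.78463.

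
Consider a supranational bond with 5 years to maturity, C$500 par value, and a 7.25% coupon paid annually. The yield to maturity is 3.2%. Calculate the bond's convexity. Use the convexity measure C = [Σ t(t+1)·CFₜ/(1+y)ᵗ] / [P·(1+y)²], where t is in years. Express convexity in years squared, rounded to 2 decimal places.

23.87

With y = 0.032:
  t   CF        PV=CF/(1+0.032)^t    t·PV        t(t+1)·PV
  1        36.25        35.1260        35.1260          70.2519
  2        36.25        34.0368        68.0736         204.2207
  3        36.25        32.9814        98.9442         395.7766
  4        36.25        31.9587       127.8348         639.1742
  5       536.25       458.1090     2,290.5450      13,743.2698
  Σ                    592.2119     2,620.5235      15,052.6933
P = 592.2119.
Convexity = Σ t(t+1)·PV / [P·(1+y)²] = 15,052.6933 / (592.2119 × 1.065024) = 23.86589.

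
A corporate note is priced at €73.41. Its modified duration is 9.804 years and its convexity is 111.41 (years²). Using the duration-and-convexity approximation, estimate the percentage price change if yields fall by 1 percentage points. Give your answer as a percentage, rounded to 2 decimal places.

Duration effect: -D_mod·Δy = -9.804 × (-0.01) = +0.098040
Convexity effect: ½·C·(Δy)² = 0.5 × 111.41 × (-0.01)² = +0.0055705
ΔP/P ≈ +0.098040 + 0.0055705 = +0.1036105
= +10.36105%.

+10.36%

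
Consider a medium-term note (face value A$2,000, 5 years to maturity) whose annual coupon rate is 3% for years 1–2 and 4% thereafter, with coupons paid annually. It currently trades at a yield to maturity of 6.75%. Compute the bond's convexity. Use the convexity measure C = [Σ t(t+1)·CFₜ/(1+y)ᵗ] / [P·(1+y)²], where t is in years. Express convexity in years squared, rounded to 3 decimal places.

23.983

With y = 0.0675:
  t   CF        PV=CF/(1+0.0675)^t    t·PV        t(t+1)·PV
  1        60.00        56.2061        56.2061         112.4122
  2        60.00        52.6521       105.3041         315.9124
  3        80.00        65.7637       197.2911         789.1646
  4        80.00        61.6054       246.4214       1,232.1071
  5     2,080.00     1,500.4583     7,502.2913      45,013.7476
  Σ                  1,736.6855     8,107.5141      47,463.3438
P = 1,736.6855.
Convexity = Σ t(t+1)·PV / [P·(1+y)²] = 47,463.3438 / (1,736.6855 × 1.139556) = 23.98288.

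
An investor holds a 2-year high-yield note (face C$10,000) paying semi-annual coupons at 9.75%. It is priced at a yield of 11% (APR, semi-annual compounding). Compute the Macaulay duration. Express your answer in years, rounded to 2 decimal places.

1.86 years

Periodic yield y = 0.055. Discount each cash flow and weight by its period:
  t   CF        PV=CF/(1+0.055)^t    t·PV
  1       487.50       462.0853       462.0853
  2       487.50       437.9956       875.9911
  3       487.50       415.1617     1,245.4850
  4    10,487.50     8,465.6856    33,862.7424
  Σ                  9,780.9281    36,446.3038
Price P = Σ PV = 9,780.9281.
Macaulay duration = Σ(t·PV) / P = 36,446.3038 / 9,780.9281 = 3.72626 half-year periods.
In years: 3.72626 / 2 = 1.86313 years.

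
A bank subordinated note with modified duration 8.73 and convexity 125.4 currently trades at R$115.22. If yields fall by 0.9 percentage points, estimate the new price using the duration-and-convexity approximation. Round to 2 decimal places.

Duration effect: -D_mod·Δy = -8.73 × (-0.009) = +0.078570
Convexity effect: ½·C·(Δy)² = 0.5 × 125.4 × (-0.009)² = +0.0050787
ΔP/P ≈ +0.078570 + 0.0050787 = +0.0836487
New price ≈ 115.22 × (1 + 0.0836487) = 124.858003214.

R$124.86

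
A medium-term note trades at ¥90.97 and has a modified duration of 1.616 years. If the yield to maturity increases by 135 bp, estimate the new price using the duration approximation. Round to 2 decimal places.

Duration approximation: ΔP/P ≈ -D_mod · Δy = -1.616 × (+0.0135) = -0.021816.
New price ≈ 90.97 × (1 - 0.021816) = 88.98539848.

¥88.99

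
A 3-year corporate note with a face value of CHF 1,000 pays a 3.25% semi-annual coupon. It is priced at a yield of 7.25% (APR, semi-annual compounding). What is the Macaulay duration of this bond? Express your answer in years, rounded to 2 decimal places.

Periodic yield y = 0.03625. Discount each cash flow and weight by its period:
  t   CF        PV=CF/(1+0.03625)^t    t·PV
  1        16.25        15.6815        15.6815
  2        16.25        15.1330        30.2659
  3        16.25        14.6036        43.8108
  4        16.25        14.0927        56.3709
  5        16.25        13.5997        67.9987
  6     1,016.25       820.7545     4,924.5273
  Σ                    893.8651     5,138.6552
Price P = Σ PV = 893.8651.
Macaulay duration = Σ(t·PV) / P = 5,138.6552 / 893.8651 = 5.74880 half-year periods.
In years: 5.74880 / 2 = 2.87440 years.

2.87 years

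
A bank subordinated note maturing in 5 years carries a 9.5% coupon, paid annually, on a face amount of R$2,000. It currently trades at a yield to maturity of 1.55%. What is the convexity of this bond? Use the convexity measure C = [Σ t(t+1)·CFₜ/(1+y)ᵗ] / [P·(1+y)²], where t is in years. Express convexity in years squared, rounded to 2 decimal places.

With y = 0.0155:
  t   CF        PV=CF/(1+0.0155)^t    t·PV        t(t+1)·PV
  1       190.00       187.1000       187.1000         374.1999
  2       190.00       184.2442       368.4883       1,105.4650
  3       190.00       181.4320       544.2959       2,177.1836
  4       190.00       178.6627       714.6508       3,573.2540
  5     2,190.00     2,027.8904    10,139.4519      60,836.7116
  Σ                  2,759.3292    11,953.9869      68,066.8141
P = 2,759.3292.
Convexity = Σ t(t+1)·PV / [P·(1+y)²] = 68,066.8141 / (2,759.3292 × 1.031240) = 23.92060.

23.92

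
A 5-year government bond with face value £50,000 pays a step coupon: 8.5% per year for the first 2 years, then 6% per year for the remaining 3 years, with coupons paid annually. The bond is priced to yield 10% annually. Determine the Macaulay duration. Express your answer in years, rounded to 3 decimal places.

4.270 years

Periodic yield y = 0.1. Discount each cash flow and weight by its year:
  t   CF        PV=CF/(1+0.1)^t    t·PV
  1     4,250.00     3,863.6364     3,863.6364
  2     4,250.00     3,512.3967     7,024.7934
  3     3,000.00     2,253.9444     6,761.8332
  4     3,000.00     2,049.0404     8,196.1615
  5    53,000.00    32,908.8301   164,544.1506
  Σ                 44,587.8479   190,390.5750
Price P = Σ PV = 44,587.8479.
Macaulay duration = Σ(t·PV) / P = 190,390.5750 / 44,587.8479 = 4.27001 years.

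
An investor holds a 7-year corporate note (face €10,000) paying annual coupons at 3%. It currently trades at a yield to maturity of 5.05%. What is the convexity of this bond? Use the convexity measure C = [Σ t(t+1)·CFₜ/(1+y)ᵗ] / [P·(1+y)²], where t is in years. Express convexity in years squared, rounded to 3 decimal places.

With y = 0.0505:
  t   CF        PV=CF/(1+0.0505)^t    t·PV        t(t+1)·PV
  1       300.00       285.5783       285.5783         571.1566
  2       300.00       271.8499       543.6998       1,631.0993
  3       300.00       258.7814       776.3442       3,105.3770
  4       300.00       246.3412       985.3647       4,926.8237
  5       300.00       234.4990     1,172.4949       7,034.9696
  6       300.00       223.2261     1,339.3564       9,375.4950
  7    10,300.00     7,295.6641    51,069.6484     408,557.1869
  Σ                  8,815.9399    56,172.4868     435,202.1080
P = 8,815.9399.
Convexity = Σ t(t+1)·PV / [P·(1+y)²] = 435,202.1080 / (8,815.9399 × 1.103550) = 44.73323.

44.733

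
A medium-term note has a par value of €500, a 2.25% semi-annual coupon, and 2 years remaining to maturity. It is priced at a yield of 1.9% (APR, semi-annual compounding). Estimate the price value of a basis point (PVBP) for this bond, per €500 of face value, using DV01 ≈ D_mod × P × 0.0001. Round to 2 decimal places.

Periodic yield y = 0.0095.
  t   CF        PV=CF/(1+0.0095)^t    t·PV
  1        5.625         5.5721         5.5721
  2        5.625         5.5196        11.0393
  3        5.625         5.4677        16.4031
  4      505.625       486.8590     1,947.4362
  Σ                    503.4184     1,980.4506
P = 503.4184; D_Mac = 3.93400 half-year periods = 1.96700 yrs; D_mod = 1.94849 yrs.
DV01 ≈ 1.94849 × 503.4184 × 0.0001 = 0.098091.

€0.10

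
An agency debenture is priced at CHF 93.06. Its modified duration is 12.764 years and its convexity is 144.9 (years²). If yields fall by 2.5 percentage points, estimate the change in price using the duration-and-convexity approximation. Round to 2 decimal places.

+CHF 33.91

Duration effect: -D_mod·Δy = -12.764 × (-0.025) = +0.319100
Convexity effect: ½·C·(Δy)² = 0.5 × 144.9 × (-0.025)² = +0.04528125
ΔP/P ≈ +0.319100 + 0.04528125 = +0.36438125
ΔP ≈ 93.06 × (+0.36438125) = +33.909319125.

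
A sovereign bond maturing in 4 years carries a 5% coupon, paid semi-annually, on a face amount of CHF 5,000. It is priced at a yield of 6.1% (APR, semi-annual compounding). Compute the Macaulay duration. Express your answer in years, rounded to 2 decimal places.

Periodic yield y = 0.0305. Discount each cash flow and weight by its period:
  t   CF        PV=CF/(1+0.0305)^t    t·PV
  1       125.00       121.3003       121.3003
  2       125.00       117.7102       235.4204
  3       125.00       114.2263       342.6788
  4       125.00       110.8455       443.3820
  5       125.00       107.5648       537.8238
  6       125.00       104.3811       626.2868
  7       125.00       101.2917       709.0422
  8     5,125.00     4,030.0450    32,240.3604
  Σ                  4,807.3650    35,256.2947
Price P = Σ PV = 4,807.3650.
Macaulay duration = Σ(t·PV) / P = 35,256.2947 / 4,807.3650 = 7.33381 half-year periods.
In years: 7.33381 / 2 = 3.66690 years.

3.67 years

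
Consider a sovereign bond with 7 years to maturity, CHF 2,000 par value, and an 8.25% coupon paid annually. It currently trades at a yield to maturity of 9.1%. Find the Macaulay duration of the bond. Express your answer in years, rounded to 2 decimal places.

5.55 years

Periodic yield y = 0.091. Discount each cash flow and weight by its year:
  t   CF        PV=CF/(1+0.091)^t    t·PV
  1       165.00       151.2374       151.2374
  2       165.00       138.6227       277.2455
  3       165.00       127.0602       381.1807
  4       165.00       116.4622       465.8487
  5       165.00       106.7481       533.7405
  6       165.00        97.8443       587.0657
  7     2,165.00     1,176.7512     8,237.2583
  Σ                  1,914.7261    10,633.5769
Price P = Σ PV = 1,914.7261.
Macaulay duration = Σ(t·PV) / P = 10,633.5769 / 1,914.7261 = 5.55358 years.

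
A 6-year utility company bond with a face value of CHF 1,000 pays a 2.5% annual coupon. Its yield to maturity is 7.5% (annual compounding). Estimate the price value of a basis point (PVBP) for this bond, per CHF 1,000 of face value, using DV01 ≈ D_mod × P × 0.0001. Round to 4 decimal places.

CHF 0.3976

Periodic yield y = 0.075.
  t   CF        PV=CF/(1+0.075)^t    t·PV
  1        25.00        23.2558        23.2558
  2        25.00        21.6333        43.2666
  3        25.00        20.1240        60.3720
  4        25.00        18.7200        74.8801
  5        25.00        17.4140        87.0698
  6     1,025.00       664.1606     3,984.9633
  Σ                    765.3077     4,273.8077
P = 765.3077; D_Mac = 5.58443 yrs; D_mod = 5.19482 yrs.
DV01 ≈ 5.19482 × 765.3077 × 0.0001 = 0.397564.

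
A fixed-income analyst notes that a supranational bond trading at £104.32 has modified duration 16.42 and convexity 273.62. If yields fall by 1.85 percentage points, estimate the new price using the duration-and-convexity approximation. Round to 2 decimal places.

Duration effect: -D_mod·Δy = -16.42 × (-0.0185) = +0.303770
Convexity effect: ½·C·(Δy)² = 0.5 × 273.62 × (-0.0185)² = +0.0468232225
ΔP/P ≈ +0.303770 + 0.0468232225 = +0.3505932225
New price ≈ 104.32 × (1 + 0.3505932225) = 140.8938849712.

£140.89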